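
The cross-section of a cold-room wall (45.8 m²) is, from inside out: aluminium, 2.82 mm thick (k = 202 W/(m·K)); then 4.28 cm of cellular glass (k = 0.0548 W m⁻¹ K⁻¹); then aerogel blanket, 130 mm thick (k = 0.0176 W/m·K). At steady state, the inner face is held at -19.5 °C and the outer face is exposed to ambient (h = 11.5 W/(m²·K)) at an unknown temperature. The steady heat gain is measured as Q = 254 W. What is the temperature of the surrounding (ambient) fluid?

Series resistances:
  R_aluminium = L/(kA) = 0.00282/(202·45.8) = 3.048×10^-7 K/W
  R_cellular glass = L/(kA) = 0.0428/(0.0548·45.8) = 0.01705 K/W
  R_aerogel blanket = L/(kA) = 0.130/(0.0176·45.8) = 0.1613 K/W
  R_conv,out = 1/(hA) = 1/(11.5·45.8) = 0.001899 K/W
ΣR = 0.1802 K/W
ΔT = Q·ΣR = 254 × 0.1802 = 45.77 K
Heat flows inward, so T_out = T_in + ΔT = -19.5 + 45.77 = 26.3 °C

T_out = 26.3 °C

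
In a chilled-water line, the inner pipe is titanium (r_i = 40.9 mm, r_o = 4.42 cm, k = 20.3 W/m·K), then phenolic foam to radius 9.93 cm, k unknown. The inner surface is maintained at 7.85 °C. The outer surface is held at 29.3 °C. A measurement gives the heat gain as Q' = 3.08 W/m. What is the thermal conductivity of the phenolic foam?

k = 0.0185 W/m·K

ΣR = ΔT/Q' = |7.85 − 29.3|/3.08 = 6.964 m·K/W
Known resistances:
  R'_titanium = ln(0.0442/0.0409)/(2πk) = 0.07759/(2π·20.3) = 6.084×10^-4 m·K/W
R_phenolic foam = ΣR − ΣR_known = 6.964 − 6.084×10^-4 = 6.963 m·K/W
ln(r₂/r₁)/(2πk) = 6.963 ⇒ k = 0.8094/(2π·6.963) = 0.0185 W/m·K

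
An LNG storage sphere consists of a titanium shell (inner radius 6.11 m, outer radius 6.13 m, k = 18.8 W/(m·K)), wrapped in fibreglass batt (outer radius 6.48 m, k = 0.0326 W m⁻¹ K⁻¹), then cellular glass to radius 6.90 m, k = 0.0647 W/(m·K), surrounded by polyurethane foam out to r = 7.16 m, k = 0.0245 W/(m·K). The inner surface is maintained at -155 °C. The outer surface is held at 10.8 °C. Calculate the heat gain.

Q = 3.31 kW

Resistance network (inner→outer):
  R_titanium = (1/6.11 − 1/6.13)/(4πk) = 5.340×10^-4/(4π·18.8) = 2.260×10^-6 K/W
  R_fibreglass batt = (1/6.13 − 1/6.48)/(4πk) = 0.008811/(4π·0.0326) = 0.02151 K/W
  R_cellular glass = (1/6.48 − 1/6.90)/(4πk) = 0.009393/(4π·0.0647) = 0.01155 K/W
  R_polyurethane foam = (1/6.90 − 1/7.16)/(4πk) = 0.005263/(4π·0.0245) = 0.01709 K/W
ΣR = 2.260×10^-6 + 0.02151 + 0.01155 + 0.01709 = 0.05015 K/W
Q = ΔT/ΣR = (-155 °C − 10.8 °C)/0.05015 = -3310 W
(Negative Q ⇒ heat flows inward; heat gain = 3310 W.)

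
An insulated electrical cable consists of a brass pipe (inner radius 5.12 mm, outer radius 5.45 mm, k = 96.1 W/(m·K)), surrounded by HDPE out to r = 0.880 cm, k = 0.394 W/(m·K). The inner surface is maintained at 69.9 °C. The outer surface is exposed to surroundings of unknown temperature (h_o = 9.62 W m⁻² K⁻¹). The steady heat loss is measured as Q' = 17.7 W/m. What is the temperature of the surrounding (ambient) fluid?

T_out = 33.2 °C

Sum the resistances:
  R'_brass = ln(0.00545/0.00512)/(2πk) = 0.06246/(2π·96.1) = 1.034×10^-4 m·K/W
  R'_HDPE = ln(0.00880/0.00545)/(2πk) = 0.4791/(2π·0.394) = 0.1935 m·K/W
  R'_conv,out = 1/(2πr h) = 1/(2π·0.00880·9.62) = 1.880 m·K/W
ΣR = 2.074 m·K/W
ΔT = Q'·ΣR = 17.7 × 2.074 = 36.71 K
Heat flows outward, so T_out = T_in − ΔT = 69.9 − 36.71 = 33.2 °C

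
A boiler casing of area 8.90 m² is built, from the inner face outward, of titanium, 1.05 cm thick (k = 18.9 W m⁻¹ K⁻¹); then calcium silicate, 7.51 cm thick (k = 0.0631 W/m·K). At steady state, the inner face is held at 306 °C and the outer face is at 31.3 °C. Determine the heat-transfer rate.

Q = 2.05 kW

Resistance network (inner→outer):
  R_titanium = L/(kA) = 0.0105/(18.9·8.90) = 6.242×10^-5 K/W
  R_calcium silicate = L/(kA) = 0.0751/(0.0631·8.90) = 0.1337 K/W
ΣR = 6.242×10^-5 + 0.1337 = 0.1338 K/W
Q = ΔT/ΣR = (306 °C − 31.3 °C)/0.1338 = 2050 W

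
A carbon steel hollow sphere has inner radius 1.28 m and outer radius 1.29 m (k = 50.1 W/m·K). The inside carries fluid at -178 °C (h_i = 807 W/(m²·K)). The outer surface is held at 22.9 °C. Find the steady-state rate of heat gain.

Resistance network (inner→outer):
  R_conv,in = 1/(4πr²h) = 1/(4π·1.28²·807) = 6.019×10^-5 K/W
  R_carbon steel = (1/1.28 − 1/1.29)/(4πk) = 0.006056/(4π·50.1) = 9.620×10^-6 K/W
ΣR = 6.019×10^-5 + 9.620×10^-6 = 6.981×10^-5 K/W
Q = ΔT/ΣR = (-178 °C − 22.9 °C)/6.981×10^-5 = -2.88×10^6 W
(Negative Q ⇒ heat flows inward; heat gain = 2.88×10^6 W.)

Q = 2880 kW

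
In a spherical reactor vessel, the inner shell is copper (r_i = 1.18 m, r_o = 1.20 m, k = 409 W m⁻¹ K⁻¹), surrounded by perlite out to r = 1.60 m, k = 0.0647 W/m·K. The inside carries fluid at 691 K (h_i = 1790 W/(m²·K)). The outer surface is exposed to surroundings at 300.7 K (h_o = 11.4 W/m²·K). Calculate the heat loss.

Q = 1510 W

Series thermal resistances, inner to outer:
  R_conv,in = 1/(4πr²h) = 1/(4π·1.18²·1790) = 3.193×10^-5 K/W
  R_copper = (1/1.18 − 1/1.20)/(4πk) = 0.01412/(4π·409) = 2.748×10^-6 K/W
  R_perlite = (1/1.20 − 1/1.60)/(4πk) = 0.2083/(4π·0.0647) = 0.2562 K/W
  R_conv,out = 1/(4πr²h) = 1/(4π·1.60²·11.4) = 0.002727 K/W
ΣR = 3.193×10^-5 + 2.748×10^-6 + 0.2562 + 0.002727 = 0.2590 K/W
Q = ΔT/ΣR = (691 K − 300.7 K)/0.2590 = 1510 W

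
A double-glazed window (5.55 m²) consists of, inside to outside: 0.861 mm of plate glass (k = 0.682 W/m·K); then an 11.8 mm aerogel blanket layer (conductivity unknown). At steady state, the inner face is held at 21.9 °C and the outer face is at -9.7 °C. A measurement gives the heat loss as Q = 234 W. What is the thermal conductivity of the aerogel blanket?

ΣR = ΔT/Q = |21.9 − -9.7|/234 = 0.1350 K/W
Known resistances:
  R_plate glass = L/(kA) = 8.61×10^-4/(0.682·5.55) = 2.275×10^-4 K/W
R_aerogel blanket = ΣR − ΣR_known = 0.1350 − 2.275×10^-4 = 0.1348 K/W
L/(kA) = 0.1348 ⇒ k = 0.0118/(0.1348·5.55) = 0.0158 W/m·K

k = 0.0158 W/m·K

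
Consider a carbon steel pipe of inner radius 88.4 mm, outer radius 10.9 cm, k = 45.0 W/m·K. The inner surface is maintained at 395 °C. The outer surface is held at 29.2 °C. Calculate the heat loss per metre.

Q' = 494 kW/m

Q' = 2πk·ΔT/ln(r₂/r₁) = 2π × 45.0 × 365.8 / ln(0.109/0.0884) = 4.94×10^5 W/m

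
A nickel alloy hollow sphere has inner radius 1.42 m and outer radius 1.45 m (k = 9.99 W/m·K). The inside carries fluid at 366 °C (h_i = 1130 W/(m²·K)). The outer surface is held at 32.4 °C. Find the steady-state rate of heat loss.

Q = 2.21×10^6 W

Series thermal resistances, inner to outer:
  R_conv,in = 1/(4πr²h) = 1/(4π·1.42²·1130) = 3.492×10^-5 K/W
  R_nickel alloy = (1/1.42 − 1/1.45)/(4πk) = 0.01457/(4π·9.99) = 1.161×10^-4 K/W
ΣR = 3.492×10^-5 + 1.161×10^-4 = 1.510×10^-4 K/W
Q = ΔT/ΣR = (366 °C − 32.4 °C)/1.510×10^-4 = 2.21×10^6 W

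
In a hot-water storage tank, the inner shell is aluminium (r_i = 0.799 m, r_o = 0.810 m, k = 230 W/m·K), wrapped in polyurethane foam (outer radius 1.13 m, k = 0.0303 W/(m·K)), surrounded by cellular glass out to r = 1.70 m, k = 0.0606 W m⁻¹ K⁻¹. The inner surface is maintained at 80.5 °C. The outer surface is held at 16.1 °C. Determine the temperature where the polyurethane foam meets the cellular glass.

Resistance network (inner→outer):
  R_aluminium = (1/0.799 − 1/0.810)/(4πk) = 0.01700/(4π·230) = 5.881×10^-6 K/W
  R_polyurethane foam = (1/0.810 − 1/1.13)/(4πk) = 0.3496/(4π·0.0303) = 0.9182 K/W
  R_cellular glass = (1/1.13 − 1/1.70)/(4πk) = 0.2967/(4π·0.0606) = 0.3896 K/W
ΣR = 5.881×10^-6 + 0.9182 + 0.3896 = 1.308 K/W
Q = ΔT/ΣR = (80.5 °C − 16.1 °C)/1.308 = 49.24 W
From the inner boundary to the polyurethane foam/cellular glass interface, ΣR_partial = 0.9182 K/W.
T_interface = T_in − Q·ΣR_partial = 80.5 °C − (49.24)(0.9182) = 35.3 °C

T = 35.3 °C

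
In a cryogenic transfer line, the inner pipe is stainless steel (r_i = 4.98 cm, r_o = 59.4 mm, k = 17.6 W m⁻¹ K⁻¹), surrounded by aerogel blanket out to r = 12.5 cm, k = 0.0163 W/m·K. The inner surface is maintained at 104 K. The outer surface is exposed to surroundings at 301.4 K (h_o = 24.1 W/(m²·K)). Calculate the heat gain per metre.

Resistance network (inner→outer):
  R'_stainless steel = ln(0.0594/0.0498)/(2πk) = 0.1763/(2π·17.6) = 0.001594 m·K/W
  R'_aerogel blanket = ln(0.125/0.0594)/(2πk) = 0.7440/(2π·0.0163) = 7.265 m·K/W
  R'_conv,out = 1/(2πr h) = 1/(2π·0.125·24.1) = 0.05283 m·K/W
ΣR = 0.001594 + 7.265 + 0.05283 = 7.319 m·K/W
Q' = ΔT/ΣR = (104 K − 301.4 K)/7.319 = -27.0 W/m
(Negative Q' ⇒ heat flows inward; heat gain = 27.0 W/m.)

Q' = 27.0 W/m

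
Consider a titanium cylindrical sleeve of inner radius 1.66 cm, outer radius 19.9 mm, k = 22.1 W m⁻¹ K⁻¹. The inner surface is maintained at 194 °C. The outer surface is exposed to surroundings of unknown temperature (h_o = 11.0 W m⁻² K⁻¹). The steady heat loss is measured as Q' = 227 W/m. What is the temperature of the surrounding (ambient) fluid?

Sum the resistances:
  R'_titanium = ln(0.0199/0.0166)/(2πk) = 0.1813/(2π·22.1) = 0.001306 m·K/W
  R'_conv,out = 1/(2πr h) = 1/(2π·0.0199·11.0) = 0.7271 m·K/W
ΣR = 0.7284 m·K/W
ΔT = Q'·ΣR = 227 × 0.7284 = 165.3 K
Heat flows outward, so T_out = T_in − ΔT = 194 − 165.3 = 28.7 °C

T_out = 28.7 °C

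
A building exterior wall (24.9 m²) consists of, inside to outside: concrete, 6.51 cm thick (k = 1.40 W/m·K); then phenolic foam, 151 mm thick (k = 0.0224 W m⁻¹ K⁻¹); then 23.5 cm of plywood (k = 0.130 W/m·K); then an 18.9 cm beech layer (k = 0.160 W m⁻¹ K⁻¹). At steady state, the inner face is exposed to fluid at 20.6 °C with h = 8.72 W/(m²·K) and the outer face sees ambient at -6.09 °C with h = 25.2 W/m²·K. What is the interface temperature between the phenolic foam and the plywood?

Resistance network (inner→outer):
  R_conv,in = 1/(hA) = 1/(8.72·24.9) = 0.004606 K/W
  R_concrete = L/(kA) = 0.0651/(1.40·24.9) = 0.001867 K/W
  R_phenolic foam = L/(kA) = 0.151/(0.0224·24.9) = 0.2707 K/W
  R_plywood = L/(kA) = 0.235/(0.130·24.9) = 0.07260 K/W
  R_beech = L/(kA) = 0.189/(0.160·24.9) = 0.04744 K/W
  R_conv,out = 1/(hA) = 1/(25.2·24.9) = 0.001594 K/W
ΣR = 0.004606 + 0.001867 + 0.2707 + 0.07260 + 0.04744 + 0.001594 = 0.3988 K/W
Q = ΔT/ΣR = (20.6 °C − -6.09 °C)/0.3988 = 66.93 W
From the inner boundary to the phenolic foam/plywood interface, ΣR_partial = 0.2772 K/W.
T_interface = T_in − Q·ΣR_partial = 20.6 °C − (66.93)(0.2772) = 2.05 °C

T = 2.05 °C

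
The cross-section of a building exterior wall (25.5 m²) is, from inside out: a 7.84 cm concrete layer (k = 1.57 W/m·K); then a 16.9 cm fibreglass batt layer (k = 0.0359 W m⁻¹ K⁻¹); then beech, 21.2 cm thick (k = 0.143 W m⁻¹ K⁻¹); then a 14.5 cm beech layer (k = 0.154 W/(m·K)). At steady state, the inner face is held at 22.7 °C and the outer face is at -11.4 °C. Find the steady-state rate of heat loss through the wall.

Series thermal resistances, inner to outer:
  R_concrete = L/(kA) = 0.0784/(1.57·25.5) = 0.001958 K/W
  R_fibreglass batt = L/(kA) = 0.169/(0.0359·25.5) = 0.1846 K/W
  R_beech = L/(kA) = 0.212/(0.143·25.5) = 0.05814 K/W
  R_beech = L/(kA) = 0.145/(0.154·25.5) = 0.03692 K/W
ΣR = 0.001958 + 0.1846 + 0.05814 + 0.03692 = 0.2816 K/W
Q = ΔT/ΣR = (22.7 °C − -11.4 °C)/0.2816 = 121 W

Q = 121 W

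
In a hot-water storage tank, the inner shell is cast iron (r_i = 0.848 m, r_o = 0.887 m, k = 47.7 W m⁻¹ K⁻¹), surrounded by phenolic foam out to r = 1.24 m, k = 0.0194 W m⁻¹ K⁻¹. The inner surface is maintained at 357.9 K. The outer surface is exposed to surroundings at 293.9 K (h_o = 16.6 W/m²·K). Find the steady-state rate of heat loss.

Treat each layer as a resistance in series:
  R_cast iron = (1/0.848 − 1/0.887)/(4πk) = 0.05185/(4π·47.7) = 8.650×10^-5 K/W
  R_phenolic foam = (1/0.887 − 1/1.24)/(4πk) = 0.3209/(4π·0.0194) = 1.316 K/W
  R_conv,out = 1/(4πr²h) = 1/(4π·1.24²·16.6) = 0.003118 K/W
ΣR = 8.650×10^-5 + 1.316 + 0.003118 = 1.319 K/W
Q = ΔT/ΣR = (357.9 K − 293.9 K)/1.319 = 48.5 W

Q = 48.5 W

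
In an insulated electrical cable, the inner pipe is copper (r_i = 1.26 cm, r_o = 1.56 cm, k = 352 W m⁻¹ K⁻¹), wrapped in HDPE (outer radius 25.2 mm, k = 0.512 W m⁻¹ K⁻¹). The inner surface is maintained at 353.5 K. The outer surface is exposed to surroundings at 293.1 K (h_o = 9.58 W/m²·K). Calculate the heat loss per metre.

Q' = 74.7 W/m

Series thermal resistances, inner to outer:
  R'_copper = ln(0.0156/0.0126)/(2πk) = 0.2136/(2π·352) = 9.657×10^-5 m·K/W
  R'_HDPE = ln(0.0252/0.0156)/(2πk) = 0.4796/(2π·0.512) = 0.1491 m·K/W
  R'_conv,out = 1/(2πr h) = 1/(2π·0.0252·9.58) = 0.6593 m·K/W
ΣR = 9.657×10^-5 + 0.1491 + 0.6593 = 0.8085 m·K/W
Q' = ΔT/ΣR = (353.5 K − 293.1 K)/0.8085 = 74.7 W/m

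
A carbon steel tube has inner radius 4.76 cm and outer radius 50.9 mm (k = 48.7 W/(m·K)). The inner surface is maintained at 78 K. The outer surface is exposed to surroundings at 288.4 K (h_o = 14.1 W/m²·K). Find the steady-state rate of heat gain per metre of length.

Treat each layer as a resistance in series:
  R'_carbon steel = ln(0.0509/0.0476)/(2πk) = 0.06703/(2π·48.7) = 2.191×10^-4 m·K/W
  R'_conv,out = 1/(2πr h) = 1/(2π·0.0509·14.1) = 0.2218 m·K/W
ΣR = 2.191×10^-4 + 0.2218 = 0.2220 m·K/W
Q' = ΔT/ΣR = (78 K − 288.4 K)/0.2220 = -948 W/m
(Negative Q' ⇒ heat flows inward; heat gain = 948 W/m.)

Q' = 948 W/m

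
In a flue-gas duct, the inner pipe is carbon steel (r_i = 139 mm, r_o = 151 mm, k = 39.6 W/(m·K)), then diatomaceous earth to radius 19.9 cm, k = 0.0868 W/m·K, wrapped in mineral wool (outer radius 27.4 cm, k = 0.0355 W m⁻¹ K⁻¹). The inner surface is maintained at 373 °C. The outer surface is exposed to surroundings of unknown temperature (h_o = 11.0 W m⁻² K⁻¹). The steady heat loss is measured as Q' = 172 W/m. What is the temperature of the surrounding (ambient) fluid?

T_out = 30.2 °C

Sum the resistances:
  R'_carbon steel = ln(0.151/0.139)/(2πk) = 0.08281/(2π·39.6) = 3.328×10^-4 m·K/W
  R'_diatomaceous earth = ln(0.199/0.151)/(2πk) = 0.2760/(2π·0.0868) = 0.5061 m·K/W
  R'_mineral wool = ln(0.274/0.199)/(2πk) = 0.3198/(2π·0.0355) = 1.434 m·K/W
  R'_conv,out = 1/(2πr h) = 1/(2π·0.274·11.0) = 0.05281 m·K/W
ΣR = 1.993 m·K/W
ΔT = Q'·ΣR = 172 × 1.993 = 342.8 K
Heat flows outward, so T_out = T_in − ΔT = 373 − 342.8 = 30.2 °C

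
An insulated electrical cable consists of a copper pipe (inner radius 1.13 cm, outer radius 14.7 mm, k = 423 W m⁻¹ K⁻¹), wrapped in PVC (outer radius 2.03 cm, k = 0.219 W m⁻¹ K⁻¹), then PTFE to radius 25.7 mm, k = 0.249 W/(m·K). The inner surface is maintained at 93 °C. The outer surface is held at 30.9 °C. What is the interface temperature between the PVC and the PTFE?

Resistance network (inner→outer):
  R'_copper = ln(0.0147/0.0113)/(2πk) = 0.2630/(2π·423) = 9.897×10^-5 m·K/W
  R'_PVC = ln(0.0203/0.0147)/(2πk) = 0.3228/(2π·0.219) = 0.2346 m·K/W
  R'_PTFE = ln(0.0257/0.0203)/(2πk) = 0.2359/(2π·0.249) = 0.1508 m·K/W
ΣR = 9.897×10^-5 + 0.2346 + 0.1508 = 0.3855 m·K/W
Q' = ΔT/ΣR = (93 °C − 30.9 °C)/0.3855 = 161.1 W/m
From the inner boundary to the PVC/PTFE interface, ΣR_partial = 0.2347 m·K/W.
T_interface = T_in − Q'·ΣR_partial = 93 °C − (161.1)(0.2347) = 55.2 °C

T = 55.2 °C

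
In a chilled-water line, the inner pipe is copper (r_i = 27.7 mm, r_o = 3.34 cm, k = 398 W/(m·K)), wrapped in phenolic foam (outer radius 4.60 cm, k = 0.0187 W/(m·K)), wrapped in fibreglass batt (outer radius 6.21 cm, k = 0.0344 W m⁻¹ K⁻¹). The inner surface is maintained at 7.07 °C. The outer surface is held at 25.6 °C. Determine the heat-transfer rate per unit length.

Treat each layer as a resistance in series:
  R'_copper = ln(0.0334/0.0277)/(2πk) = 0.1871/(2π·398) = 7.483×10^-5 m·K/W
  R'_phenolic foam = ln(0.0460/0.0334)/(2πk) = 0.3201/(2π·0.0187) = 2.724 m·K/W
  R'_fibreglass batt = ln(0.0621/0.0460)/(2πk) = 0.3001/(2π·0.0344) = 1.388 m·K/W
ΣR = 7.483×10^-5 + 2.724 + 1.388 = 4.112 m·K/W
Q' = ΔT/ΣR = (7.07 °C − 25.6 °C)/4.112 = -4.51 W/m
(Negative Q' ⇒ heat flows inward; heat gain = 4.51 W/m.)

Q' = 4.51 W/m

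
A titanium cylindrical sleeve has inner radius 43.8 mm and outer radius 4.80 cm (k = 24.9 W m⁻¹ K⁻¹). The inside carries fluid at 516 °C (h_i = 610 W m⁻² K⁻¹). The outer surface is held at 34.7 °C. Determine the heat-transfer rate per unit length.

Q' = 73.6 kW/m

Resistance network (inner→outer):
  R'_conv,in = 1/(2πr h) = 1/(2π·0.0438·610) = 0.005957 m·K/W
  R'_titanium = ln(0.0480/0.0438)/(2πk) = 0.09157/(2π·24.9) = 5.853×10^-4 m·K/W
ΣR = 0.005957 + 5.853×10^-4 = 0.006542 m·K/W
Q' = ΔT/ΣR = (516 °C − 34.7 °C)/0.006542 = 73600 W/m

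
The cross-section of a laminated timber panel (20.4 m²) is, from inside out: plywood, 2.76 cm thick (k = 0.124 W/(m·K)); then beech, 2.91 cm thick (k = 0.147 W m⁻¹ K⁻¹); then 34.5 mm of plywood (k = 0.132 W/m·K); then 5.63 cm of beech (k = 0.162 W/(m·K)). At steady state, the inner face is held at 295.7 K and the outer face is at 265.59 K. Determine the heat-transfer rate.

Series thermal resistances, inner to outer:
  R_plywood = L/(kA) = 0.0276/(0.124·20.4) = 0.01091 K/W
  R_beech = L/(kA) = 0.0291/(0.147·20.4) = 0.009704 K/W
  R_plywood = L/(kA) = 0.0345/(0.132·20.4) = 0.01281 K/W
  R_beech = L/(kA) = 0.0563/(0.162·20.4) = 0.01704 K/W
ΣR = 0.01091 + 0.009704 + 0.01281 + 0.01704 = 0.05046 K/W
Q = ΔT/ΣR = (295.7 K − 265.59 K)/0.05046 = 597 W

Q = 597 W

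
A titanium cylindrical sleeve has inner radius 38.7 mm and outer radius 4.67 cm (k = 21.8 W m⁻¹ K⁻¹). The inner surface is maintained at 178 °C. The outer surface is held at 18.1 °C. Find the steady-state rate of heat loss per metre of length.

Q' = 117 kW/m

Q' = 2πk·ΔT/ln(r₂/r₁) = 2π × 21.8 × 159.9 / ln(0.0467/0.0387) = 1.17×10^5 W/m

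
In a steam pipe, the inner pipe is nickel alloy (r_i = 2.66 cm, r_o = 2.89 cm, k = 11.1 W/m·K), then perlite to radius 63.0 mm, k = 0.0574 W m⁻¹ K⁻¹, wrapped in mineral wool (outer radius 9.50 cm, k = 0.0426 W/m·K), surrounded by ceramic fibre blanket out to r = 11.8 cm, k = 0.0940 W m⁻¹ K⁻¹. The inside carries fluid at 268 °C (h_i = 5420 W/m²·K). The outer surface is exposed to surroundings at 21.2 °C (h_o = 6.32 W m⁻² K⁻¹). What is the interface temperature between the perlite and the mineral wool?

Resistance network (inner→outer):
  R'_conv,in = 1/(2πr h) = 1/(2π·0.0266·5420) = 0.001104 m·K/W
  R'_nickel alloy = ln(0.0289/0.0266)/(2πk) = 0.08293/(2π·11.1) = 0.001189 m·K/W
  R'_perlite = ln(0.0630/0.0289)/(2πk) = 0.7793/(2π·0.0574) = 2.161 m·K/W
  R'_mineral wool = ln(0.0950/0.0630)/(2πk) = 0.4107/(2π·0.0426) = 1.535 m·K/W
  R'_ceramic fibre blanket = ln(0.118/0.0950)/(2πk) = 0.2168/(2π·0.0940) = 0.3671 m·K/W
  R'_conv,out = 1/(2πr h) = 1/(2π·0.118·6.32) = 0.2134 m·K/W
ΣR = 0.001104 + 0.001189 + 2.161 + 1.535 + 0.3671 + 0.2134 = 4.279 m·K/W
Q' = ΔT/ΣR = (268 °C − 21.2 °C)/4.279 = 57.68 W/m
From the inner boundary to the perlite/mineral wool interface, ΣR_partial = 2.163 m·K/W.
T_interface = T_in − Q'·ΣR_partial = 268 °C − (57.68)(2.163) = 143 °C

T = 143 °C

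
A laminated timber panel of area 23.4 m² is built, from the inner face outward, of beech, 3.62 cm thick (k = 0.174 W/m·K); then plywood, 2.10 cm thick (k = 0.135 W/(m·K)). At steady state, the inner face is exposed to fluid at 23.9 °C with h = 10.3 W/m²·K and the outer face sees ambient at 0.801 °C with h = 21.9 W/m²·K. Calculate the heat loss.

Treat each layer as a resistance in series:
  R_conv,in = 1/(hA) = 1/(10.3·23.4) = 0.004149 K/W
  R_beech = L/(kA) = 0.0362/(0.174·23.4) = 0.008891 K/W
  R_plywood = L/(kA) = 0.0210/(0.135·23.4) = 0.006648 K/W
  R_conv,out = 1/(hA) = 1/(21.9·23.4) = 0.001951 K/W
ΣR = 0.004149 + 0.008891 + 0.006648 + 0.001951 = 0.02164 K/W
Q = ΔT/ΣR = (23.9 °C − 0.801 °C)/0.02164 = 1070 W

Q = 1070 W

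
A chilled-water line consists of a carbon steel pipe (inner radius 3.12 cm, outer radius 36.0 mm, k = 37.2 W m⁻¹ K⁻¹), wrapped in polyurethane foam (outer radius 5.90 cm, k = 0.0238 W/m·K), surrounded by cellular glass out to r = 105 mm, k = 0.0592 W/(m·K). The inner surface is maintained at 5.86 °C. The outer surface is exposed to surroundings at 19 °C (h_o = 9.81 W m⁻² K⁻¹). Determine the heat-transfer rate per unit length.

Treat each layer as a resistance in series:
  R'_carbon steel = ln(0.0360/0.0312)/(2πk) = 0.1431/(2π·37.2) = 6.122×10^-4 m·K/W
  R'_polyurethane foam = ln(0.0590/0.0360)/(2πk) = 0.4940/(2π·0.0238) = 3.304 m·K/W
  R'_cellular glass = ln(0.105/0.0590)/(2πk) = 0.5764/(2π·0.0592) = 1.550 m·K/W
  R'_conv,out = 1/(2πr h) = 1/(2π·0.105·9.81) = 0.1545 m·K/W
ΣR = 6.122×10^-4 + 3.304 + 1.550 + 0.1545 = 5.009 m·K/W
Q' = ΔT/ΣR = (5.86 °C − 19 °C)/5.009 = -2.62 W/m
(Negative Q' ⇒ heat flows inward; heat gain = 2.62 W/m.)

Q' = 2.62 W/m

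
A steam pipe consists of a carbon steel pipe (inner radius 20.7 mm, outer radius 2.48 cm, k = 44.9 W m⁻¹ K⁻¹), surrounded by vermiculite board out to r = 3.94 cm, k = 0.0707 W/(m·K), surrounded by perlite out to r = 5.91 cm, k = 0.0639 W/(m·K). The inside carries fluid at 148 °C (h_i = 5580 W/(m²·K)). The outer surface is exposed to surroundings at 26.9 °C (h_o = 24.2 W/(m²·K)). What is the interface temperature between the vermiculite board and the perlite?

T = 89.6 °C

Resistance network (inner→outer):
  R'_conv,in = 1/(2πr h) = 1/(2π·0.0207·5580) = 0.001378 m·K/W
  R'_carbon steel = ln(0.0248/0.0207)/(2πk) = 0.1807/(2π·44.9) = 6.406×10^-4 m·K/W
  R'_vermiculite board = ln(0.0394/0.0248)/(2πk) = 0.4629/(2π·0.0707) = 1.042 m·K/W
  R'_perlite = ln(0.0591/0.0394)/(2πk) = 0.4055/(2π·0.0639) = 1.010 m·K/W
  R'_conv,out = 1/(2πr h) = 1/(2π·0.0591·24.2) = 0.1113 m·K/W
ΣR = 0.001378 + 6.406×10^-4 + 1.042 + 1.010 + 0.1113 = 2.165 m·K/W
Q' = ΔT/ΣR = (148 °C − 26.9 °C)/2.165 = 55.94 W/m
From the inner boundary to the vermiculite board/perlite interface, ΣR_partial = 1.044 m·K/W.
T_interface = T_in − Q'·ΣR_partial = 148 °C − (55.94)(1.044) = 89.6 °C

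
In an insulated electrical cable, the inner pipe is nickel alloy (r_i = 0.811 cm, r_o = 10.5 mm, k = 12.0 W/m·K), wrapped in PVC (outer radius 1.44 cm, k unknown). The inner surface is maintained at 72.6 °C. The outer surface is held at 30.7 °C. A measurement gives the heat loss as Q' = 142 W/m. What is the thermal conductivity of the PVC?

k = 0.172 W/m·K

ΣR = ΔT/Q' = |72.6 − 30.7|/142 = 0.2951 m·K/W
Known resistances:
  R'_nickel alloy = ln(0.0105/0.00811)/(2πk) = 0.2583/(2π·12.0) = 0.003426 m·K/W
R_PVC = ΣR − ΣR_known = 0.2951 − 0.003426 = 0.2917 m·K/W
ln(r₂/r₁)/(2πk) = 0.2917 ⇒ k = 0.3159/(2π·0.2917) = 0.172 W/m·K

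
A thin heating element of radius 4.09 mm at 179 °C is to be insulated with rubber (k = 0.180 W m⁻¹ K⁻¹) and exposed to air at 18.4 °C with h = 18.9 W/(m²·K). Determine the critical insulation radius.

r_cr = 0.952 cm

For a cylinder, r_cr = k_ins/h = 0.180/18.9 = 0.00952 m = 0.952 cm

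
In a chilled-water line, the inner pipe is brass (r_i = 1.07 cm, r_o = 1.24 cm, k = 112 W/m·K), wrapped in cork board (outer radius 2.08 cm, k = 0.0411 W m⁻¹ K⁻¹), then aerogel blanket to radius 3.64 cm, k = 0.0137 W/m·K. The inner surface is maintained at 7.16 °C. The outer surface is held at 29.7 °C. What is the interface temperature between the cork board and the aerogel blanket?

Series thermal resistances, inner to outer:
  R'_brass = ln(0.0124/0.0107)/(2πk) = 0.1475/(2π·112) = 2.095×10^-4 m·K/W
  R'_cork board = ln(0.0208/0.0124)/(2πk) = 0.5173/(2π·0.0411) = 2.003 m·K/W
  R'_aerogel blanket = ln(0.0364/0.0208)/(2πk) = 0.5596/(2π·0.0137) = 6.501 m·K/W
ΣR = 2.095×10^-4 + 2.003 + 6.501 = 8.504 m·K/W
Q' = ΔT/ΣR = (7.16 °C − 29.7 °C)/8.504 = -2.651 W/m
From the inner boundary to the cork board/aerogel blanket interface, ΣR_partial = 2.003 m·K/W.
T_interface = T_in − Q'·ΣR_partial = 7.16 °C − (-2.651)(2.003) = 12.5 °C

T = 12.5 °C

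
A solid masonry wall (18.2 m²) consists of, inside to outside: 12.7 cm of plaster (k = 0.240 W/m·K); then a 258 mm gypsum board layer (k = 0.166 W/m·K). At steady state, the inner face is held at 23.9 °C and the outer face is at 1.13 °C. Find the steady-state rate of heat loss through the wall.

Treat each layer as a resistance in series:
  R_plaster = L/(kA) = 0.127/(0.240·18.2) = 0.02908 K/W
  R_gypsum board = L/(kA) = 0.258/(0.166·18.2) = 0.08540 K/W
ΣR = 0.02908 + 0.08540 = 0.1145 K/W
Q = ΔT/ΣR = (23.9 °C − 1.13 °C)/0.1145 = 199 W

Q = 199 W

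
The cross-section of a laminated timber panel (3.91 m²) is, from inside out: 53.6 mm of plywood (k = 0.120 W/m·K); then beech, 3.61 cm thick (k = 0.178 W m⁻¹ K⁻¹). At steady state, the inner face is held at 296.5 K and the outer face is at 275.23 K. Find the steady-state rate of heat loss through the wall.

Q = 128 W

Series thermal resistances, inner to outer:
  R_plywood = L/(kA) = 0.0536/(0.120·3.91) = 0.1142 K/W
  R_beech = L/(kA) = 0.0361/(0.178·3.91) = 0.05187 K/W
ΣR = 0.1142 + 0.05187 = 0.1661 K/W
Q = ΔT/ΣR = (296.5 K − 275.23 K)/0.1661 = 128 W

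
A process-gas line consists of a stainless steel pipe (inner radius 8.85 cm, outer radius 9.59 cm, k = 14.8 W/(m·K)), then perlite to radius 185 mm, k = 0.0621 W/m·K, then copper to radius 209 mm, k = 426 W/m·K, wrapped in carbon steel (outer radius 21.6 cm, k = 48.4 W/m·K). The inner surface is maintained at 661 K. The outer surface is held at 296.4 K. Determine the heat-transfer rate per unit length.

Q' = 216 W/m

Resistance network (inner→outer):
  R'_stainless steel = ln(0.0959/0.0885)/(2πk) = 0.08030/(2π·14.8) = 8.636×10^-4 m·K/W
  R'_perlite = ln(0.185/0.0959)/(2πk) = 0.6570/(2π·0.0621) = 1.684 m·K/W
  R'_copper = ln(0.209/0.185)/(2πk) = 0.1220/(2π·426) = 4.557×10^-5 m·K/W
  R'_carbon steel = ln(0.216/0.209)/(2πk) = 0.03294/(2π·48.4) = 1.083×10^-4 m·K/W
ΣR = 8.636×10^-4 + 1.684 + 4.557×10^-5 + 1.083×10^-4 = 1.685 m·K/W
Q' = ΔT/ΣR = (661 K − 296.4 K)/1.685 = 216 W/m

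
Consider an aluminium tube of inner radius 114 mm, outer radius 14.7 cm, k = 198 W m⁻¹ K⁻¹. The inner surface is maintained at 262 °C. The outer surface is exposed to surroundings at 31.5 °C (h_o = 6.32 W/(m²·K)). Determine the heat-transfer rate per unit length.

Q' = 1340 W/m

Series thermal resistances, inner to outer:
  R'_aluminium = ln(0.147/0.114)/(2πk) = 0.2542/(2π·198) = 2.044×10^-4 m·K/W
  R'_conv,out = 1/(2πr h) = 1/(2π·0.147·6.32) = 0.1713 m·K/W
ΣR = 2.044×10^-4 + 0.1713 = 0.1715 m·K/W
Q' = ΔT/ΣR = (262 °C − 31.5 °C)/0.1715 = 1340 W/m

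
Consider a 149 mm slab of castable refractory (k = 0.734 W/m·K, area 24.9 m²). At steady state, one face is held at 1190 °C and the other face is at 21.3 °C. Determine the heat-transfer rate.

Q = 143 kW

Q = kA·ΔT/L = 0.734 × 24.9 × |1190 °C − 21.3 °C| / 0.149 = 1.43×10^5 W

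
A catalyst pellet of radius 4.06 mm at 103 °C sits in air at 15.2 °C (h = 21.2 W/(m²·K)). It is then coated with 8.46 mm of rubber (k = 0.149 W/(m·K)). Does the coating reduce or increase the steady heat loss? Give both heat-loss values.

Critical radius for a sphere: r_cr = 2k/h = 0.0141 m = 1.41 cm.
Outer radius after coating: r₂ = 0.00406 + 0.00846 = 0.01252 m.
Since r₁ < r_cr and r₂ ≤ r_cr, the coating moves toward the maximum at r_cr — heat loss rises.
Bare: R = 1/(4πr₁²h) = 227.7 K/W; Q = 87.8/227.7 = 0.386 W.
Coated: R = R_cond + R_conv = 112.8 K/W; Q = 87.8/112.8 = 0.778 W.

increases: 0.386 → 0.778 W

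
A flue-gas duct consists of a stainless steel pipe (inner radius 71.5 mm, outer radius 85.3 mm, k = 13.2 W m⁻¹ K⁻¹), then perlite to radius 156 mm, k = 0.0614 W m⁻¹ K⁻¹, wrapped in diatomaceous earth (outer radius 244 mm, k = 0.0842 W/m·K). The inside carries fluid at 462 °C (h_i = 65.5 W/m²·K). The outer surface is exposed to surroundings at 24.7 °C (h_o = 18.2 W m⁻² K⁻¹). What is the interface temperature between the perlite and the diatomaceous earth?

T = 180 °C

Series thermal resistances, inner to outer:
  R'_conv,in = 1/(2πr h) = 1/(2π·0.0715·65.5) = 0.03398 m·K/W
  R'_stainless steel = ln(0.0853/0.0715)/(2πk) = 0.1765/(2π·13.2) = 0.002128 m·K/W
  R'_perlite = ln(0.156/0.0853)/(2πk) = 0.6037/(2π·0.0614) = 1.565 m·K/W
  R'_diatomaceous earth = ln(0.244/0.156)/(2πk) = 0.4473/(2π·0.0842) = 0.8455 m·K/W
  R'_conv,out = 1/(2πr h) = 1/(2π·0.244·18.2) = 0.03584 m·K/W
ΣR = 0.03398 + 0.002128 + 1.565 + 0.8455 + 0.03584 = 2.482 m·K/W
Q' = ΔT/ΣR = (462 °C − 24.7 °C)/2.482 = 176.2 W/m
From the inner boundary to the perlite/diatomaceous earth interface, ΣR_partial = 1.601 m·K/W.
T_interface = T_in − Q'·ΣR_partial = 462 °C − (176.2)(1.601) = 180 °C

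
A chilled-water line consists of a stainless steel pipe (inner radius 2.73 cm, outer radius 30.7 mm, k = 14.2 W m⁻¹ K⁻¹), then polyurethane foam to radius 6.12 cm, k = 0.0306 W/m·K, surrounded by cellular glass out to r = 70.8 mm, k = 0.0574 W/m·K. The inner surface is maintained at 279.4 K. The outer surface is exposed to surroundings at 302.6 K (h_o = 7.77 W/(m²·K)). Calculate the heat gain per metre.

Series thermal resistances, inner to outer:
  R'_stainless steel = ln(0.0307/0.0273)/(2πk) = 0.1174/(2π·14.2) = 0.001316 m·K/W
  R'_polyurethane foam = ln(0.0612/0.0307)/(2πk) = 0.6899/(2π·0.0306) = 3.588 m·K/W
  R'_cellular glass = ln(0.0708/0.0612)/(2πk) = 0.1457/(2π·0.0574) = 0.4040 m·K/W
  R'_conv,out = 1/(2πr h) = 1/(2π·0.0708·7.77) = 0.2893 m·K/W
ΣR = 0.001316 + 3.588 + 0.4040 + 0.2893 = 4.283 m·K/W
Q' = ΔT/ΣR = (279.4 K − 302.6 K)/4.283 = -5.42 W/m
(Negative Q' ⇒ heat flows inward; heat gain = 5.42 W/m.)

Q' = 5.42 W/m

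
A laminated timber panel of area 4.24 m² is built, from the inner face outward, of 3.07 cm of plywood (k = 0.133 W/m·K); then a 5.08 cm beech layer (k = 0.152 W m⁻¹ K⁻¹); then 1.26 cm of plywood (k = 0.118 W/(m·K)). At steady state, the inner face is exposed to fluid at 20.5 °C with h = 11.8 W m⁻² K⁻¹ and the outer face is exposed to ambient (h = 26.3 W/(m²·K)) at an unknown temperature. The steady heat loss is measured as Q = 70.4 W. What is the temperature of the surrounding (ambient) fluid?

T_out = 7.31 °C

Sum the resistances:
  R_conv,in = 1/(hA) = 1/(11.8·4.24) = 0.01999 K/W
  R_plywood = L/(kA) = 0.0307/(0.133·4.24) = 0.05444 K/W
  R_beech = L/(kA) = 0.0508/(0.152·4.24) = 0.07882 K/W
  R_plywood = L/(kA) = 0.0126/(0.118·4.24) = 0.02518 K/W
  R_conv,out = 1/(hA) = 1/(26.3·4.24) = 0.008968 K/W
ΣR = 0.1874 K/W
ΔT = Q·ΣR = 70.4 × 0.1874 = 13.19 K
Heat flows outward, so T_out = T_in − ΔT = 20.5 − 13.19 = 7.31 °C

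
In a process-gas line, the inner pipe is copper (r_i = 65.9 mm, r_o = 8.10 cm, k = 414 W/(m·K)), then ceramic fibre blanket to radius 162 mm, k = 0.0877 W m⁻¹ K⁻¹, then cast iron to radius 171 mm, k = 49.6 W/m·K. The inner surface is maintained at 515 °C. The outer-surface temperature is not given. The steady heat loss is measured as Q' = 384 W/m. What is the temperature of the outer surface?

T_out = 31.9 °C

Series resistances:
  R'_copper = ln(0.0810/0.0659)/(2πk) = 0.2063/(2π·414) = 7.931×10^-5 m·K/W
  R'_ceramic fibre blanket = ln(0.162/0.0810)/(2πk) = 0.6931/(2π·0.0877) = 1.258 m·K/W
  R'_cast iron = ln(0.171/0.162)/(2πk) = 0.05407/(2π·49.6) = 1.735×10^-4 m·K/W
ΣR = 1.258 m·K/W
ΔT = Q'·ΣR = 384 × 1.258 = 483.1 K
Heat flows outward, so T_out = T_in − ΔT = 515 − 483.1 = 31.9 °C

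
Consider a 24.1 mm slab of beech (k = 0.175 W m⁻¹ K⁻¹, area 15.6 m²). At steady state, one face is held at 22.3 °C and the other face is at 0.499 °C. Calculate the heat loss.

Q = kA·ΔT/L = 0.175 × 15.6 × |22.3 °C − 0.499 °C| / 0.0241 = 2470 W

Q = 2.47 kW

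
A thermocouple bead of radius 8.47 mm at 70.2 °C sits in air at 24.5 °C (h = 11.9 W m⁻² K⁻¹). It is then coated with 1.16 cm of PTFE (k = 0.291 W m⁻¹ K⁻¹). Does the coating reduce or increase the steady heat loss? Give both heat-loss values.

increases: 0.490 → 1.30 W

Critical radius for a sphere: r_cr = 2k/h = 0.0489 m = 4.89 cm.
Outer radius after coating: r₂ = 0.00847 + 0.0116 = 0.02007 m.
Since r₁ < r_cr and r₂ ≤ r_cr, the coating moves toward the maximum at r_cr — heat loss rises.
Bare: R = 1/(4πr₁²h) = 93.21 K/W; Q = 45.7/93.21 = 0.490 W.
Coated: R = R_cond + R_conv = 35.26 K/W; Q = 45.7/35.26 = 1.30 W.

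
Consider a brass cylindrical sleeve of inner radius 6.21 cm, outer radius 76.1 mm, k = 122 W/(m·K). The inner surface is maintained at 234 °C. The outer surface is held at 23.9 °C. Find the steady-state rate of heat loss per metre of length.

Q' = 792 kW/m

Q' = 2πk·ΔT/ln(r₂/r₁) = 2π × 122 × 210.1 / ln(0.0761/0.0621) = 7.92×10^5 W/m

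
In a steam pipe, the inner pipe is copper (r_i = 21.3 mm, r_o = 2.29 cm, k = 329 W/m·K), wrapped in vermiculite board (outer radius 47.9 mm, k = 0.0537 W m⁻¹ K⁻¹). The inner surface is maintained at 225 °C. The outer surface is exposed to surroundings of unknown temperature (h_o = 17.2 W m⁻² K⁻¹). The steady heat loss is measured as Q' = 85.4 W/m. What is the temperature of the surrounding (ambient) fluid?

Sum the resistances:
  R'_copper = ln(0.0229/0.0213)/(2πk) = 0.07243/(2π·329) = 3.504×10^-5 m·K/W
  R'_vermiculite board = ln(0.0479/0.0229)/(2πk) = 0.7380/(2π·0.0537) = 2.187 m·K/W
  R'_conv,out = 1/(2πr h) = 1/(2π·0.0479·17.2) = 0.1932 m·K/W
ΣR = 2.380 m·K/W
ΔT = Q'·ΣR = 85.4 × 2.380 = 203.3 K
Heat flows outward, so T_out = T_in − ΔT = 225 − 203.3 = 21.7 °C

T_out = 21.7 °C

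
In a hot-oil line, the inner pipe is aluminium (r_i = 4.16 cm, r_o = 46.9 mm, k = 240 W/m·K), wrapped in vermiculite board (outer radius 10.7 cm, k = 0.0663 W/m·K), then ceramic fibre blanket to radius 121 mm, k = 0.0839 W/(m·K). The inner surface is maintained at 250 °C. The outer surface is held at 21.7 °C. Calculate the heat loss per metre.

Q' = 103 W/m

Treat each layer as a resistance in series:
  R'_aluminium = ln(0.0469/0.0416)/(2πk) = 0.1199/(2π·240) = 7.952×10^-5 m·K/W
  R'_vermiculite board = ln(0.107/0.0469)/(2πk) = 0.8248/(2π·0.0663) = 1.980 m·K/W
  R'_ceramic fibre blanket = ln(0.121/0.107)/(2πk) = 0.1230/(2π·0.0839) = 0.2333 m·K/W
ΣR = 7.952×10^-5 + 1.980 + 0.2333 = 2.213 m·K/W
Q' = ΔT/ΣR = (250 °C − 21.7 °C)/2.213 = 103 W/m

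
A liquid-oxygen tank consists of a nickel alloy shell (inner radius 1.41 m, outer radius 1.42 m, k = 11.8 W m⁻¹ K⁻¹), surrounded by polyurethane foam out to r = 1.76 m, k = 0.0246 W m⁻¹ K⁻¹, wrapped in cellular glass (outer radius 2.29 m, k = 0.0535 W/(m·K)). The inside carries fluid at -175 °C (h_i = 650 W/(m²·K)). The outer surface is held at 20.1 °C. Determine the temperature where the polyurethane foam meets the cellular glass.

T = -39.9 °C

Treat each layer as a resistance in series:
  R_conv,in = 1/(4πr²h) = 1/(4π·1.41²·650) = 6.158×10^-5 K/W
  R_nickel alloy = (1/1.41 − 1/1.42)/(4πk) = 0.004995/(4π·11.8) = 3.368×10^-5 K/W
  R_polyurethane foam = (1/1.42 − 1/1.76)/(4πk) = 0.1360/(4π·0.0246) = 0.4401 K/W
  R_cellular glass = (1/1.76 − 1/2.29)/(4πk) = 0.1315/(4π·0.0535) = 0.1956 K/W
ΣR = 6.158×10^-5 + 3.368×10^-5 + 0.4401 + 0.1956 = 0.6358 K/W
Q = ΔT/ΣR = (-175 °C − 20.1 °C)/0.6358 = -306.9 W
From the inner boundary to the polyurethane foam/cellular glass interface, ΣR_partial = 0.4402 K/W.
T_interface = T_in − Q·ΣR_partial = -175 °C − (-306.9)(0.4402) = -39.9 °C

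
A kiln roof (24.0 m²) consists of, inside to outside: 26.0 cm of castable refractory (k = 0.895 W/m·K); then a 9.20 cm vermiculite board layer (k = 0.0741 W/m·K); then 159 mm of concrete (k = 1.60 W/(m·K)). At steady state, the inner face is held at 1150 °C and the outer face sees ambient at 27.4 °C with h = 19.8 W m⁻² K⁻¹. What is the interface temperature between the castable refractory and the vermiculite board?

T = 956 °C

Series thermal resistances, inner to outer:
  R_castable refractory = L/(kA) = 0.260/(0.895·24.0) = 0.01210 K/W
  R_vermiculite board = L/(kA) = 0.0920/(0.0741·24.0) = 0.05173 K/W
  R_concrete = L/(kA) = 0.159/(1.60·24.0) = 0.004141 K/W
  R_conv,out = 1/(hA) = 1/(19.8·24.0) = 0.002104 K/W
ΣR = 0.01210 + 0.05173 + 0.004141 + 0.002104 = 0.07007 K/W
Q = ΔT/ΣR = (1150 °C − 27.4 °C)/0.07007 = 16020 W
From the inner boundary to the castable refractory/vermiculite board interface, ΣR_partial = 0.01210 K/W.
T_interface = T_in − Q·ΣR_partial = 1150 °C − (16020)(0.01210) = 956 °C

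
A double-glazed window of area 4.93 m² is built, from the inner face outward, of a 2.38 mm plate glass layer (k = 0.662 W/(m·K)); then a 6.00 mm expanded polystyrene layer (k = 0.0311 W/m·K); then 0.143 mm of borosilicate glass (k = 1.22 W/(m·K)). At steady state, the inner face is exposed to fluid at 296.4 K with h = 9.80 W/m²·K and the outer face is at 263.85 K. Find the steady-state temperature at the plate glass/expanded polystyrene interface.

T = 284.9 K

Treat each layer as a resistance in series:
  R_conv,in = 1/(hA) = 1/(9.80·4.93) = 0.02070 K/W
  R_plate glass = L/(kA) = 0.00238/(0.662·4.93) = 7.292×10^-4 K/W
  R_expanded polystyrene = L/(kA) = 0.00600/(0.0311·4.93) = 0.03913 K/W
  R_borosilicate glass = L/(kA) = 1.43×10^-4/(1.22·4.93) = 2.378×10^-5 K/W
ΣR = 0.02070 + 7.292×10^-4 + 0.03913 + 2.378×10^-5 = 0.06058 K/W
Q = ΔT/ΣR = (296.4 K − 263.85 K)/0.06058 = 537.3 W
From the inner boundary to the plate glass/expanded polystyrene interface, ΣR_partial = 0.02143 K/W.
T_interface = T_in − Q·ΣR_partial = 296.4 K − (537.3)(0.02143) = 284.9 K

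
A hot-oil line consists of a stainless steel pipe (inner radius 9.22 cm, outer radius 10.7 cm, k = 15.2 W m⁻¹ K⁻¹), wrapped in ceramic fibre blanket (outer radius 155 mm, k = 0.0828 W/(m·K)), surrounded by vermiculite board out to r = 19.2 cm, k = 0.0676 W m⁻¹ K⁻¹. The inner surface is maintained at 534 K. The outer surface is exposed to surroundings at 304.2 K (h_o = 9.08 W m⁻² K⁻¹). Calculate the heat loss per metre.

Series thermal resistances, inner to outer:
  R'_stainless steel = ln(0.107/0.0922)/(2πk) = 0.1489/(2π·15.2) = 0.001559 m·K/W
  R'_ceramic fibre blanket = ln(0.155/0.107)/(2πk) = 0.3706/(2π·0.0828) = 0.7123 m·K/W
  R'_vermiculite board = ln(0.192/0.155)/(2πk) = 0.2141/(2π·0.0676) = 0.5040 m·K/W
  R'_conv,out = 1/(2πr h) = 1/(2π·0.192·9.08) = 0.09129 m·K/W
ΣR = 0.001559 + 0.7123 + 0.5040 + 0.09129 = 1.309 m·K/W
Q' = ΔT/ΣR = (534 K − 304.2 K)/1.309 = 176 W/m

Q' = 176 W/m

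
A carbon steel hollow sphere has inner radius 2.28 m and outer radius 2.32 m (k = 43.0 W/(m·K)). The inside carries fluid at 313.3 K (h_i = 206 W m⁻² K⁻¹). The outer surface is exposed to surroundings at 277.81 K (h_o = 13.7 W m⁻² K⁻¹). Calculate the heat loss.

Treat each layer as a resistance in series:
  R_conv,in = 1/(4πr²h) = 1/(4π·2.28²·206) = 7.431×10^-5 K/W
  R_carbon steel = (1/2.28 − 1/2.32)/(4πk) = 0.007562/(4π·43.0) = 1.399×10^-5 K/W
  R_conv,out = 1/(4πr²h) = 1/(4π·2.32²·13.7) = 0.001079 K/W
ΣR = 7.431×10^-5 + 1.399×10^-5 + 0.001079 = 0.001167 K/W
Q = ΔT/ΣR = (313.3 K − 277.81 K)/0.001167 = 30400 W

Q = 30400 W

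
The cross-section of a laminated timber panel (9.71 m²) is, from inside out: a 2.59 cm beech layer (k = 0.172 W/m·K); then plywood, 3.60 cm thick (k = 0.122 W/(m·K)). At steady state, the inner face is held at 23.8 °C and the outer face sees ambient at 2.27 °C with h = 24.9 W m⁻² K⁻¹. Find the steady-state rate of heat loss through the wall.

Q = 430 W

Resistance network (inner→outer):
  R_beech = L/(kA) = 0.0259/(0.172·9.71) = 0.01551 K/W
  R_plywood = L/(kA) = 0.0360/(0.122·9.71) = 0.03039 K/W
  R_conv,out = 1/(hA) = 1/(24.9·9.71) = 0.004136 K/W
ΣR = 0.01551 + 0.03039 + 0.004136 = 0.05004 K/W
Q = ΔT/ΣR = (23.8 °C − 2.27 °C)/0.05004 = 430 W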